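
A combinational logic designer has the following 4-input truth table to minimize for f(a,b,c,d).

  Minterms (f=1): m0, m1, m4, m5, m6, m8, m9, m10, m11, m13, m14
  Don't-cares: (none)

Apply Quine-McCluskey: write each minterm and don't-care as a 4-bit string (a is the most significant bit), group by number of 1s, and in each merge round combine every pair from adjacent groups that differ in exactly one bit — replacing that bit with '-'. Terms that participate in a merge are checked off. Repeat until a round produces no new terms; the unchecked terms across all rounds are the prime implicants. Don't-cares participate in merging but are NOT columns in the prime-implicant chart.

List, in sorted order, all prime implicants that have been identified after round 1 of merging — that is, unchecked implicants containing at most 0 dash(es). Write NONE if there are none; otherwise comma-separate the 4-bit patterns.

Round 0: 0000✓ 0001✓ 0100✓ 0101✓ 0110✓ 1000✓ 1001✓ 1010✓ 1011✓ 1101✓ 1110✓
Round 1: -000✓ -001✓ -101✓ -110 0-00✓ 0-01✓ 000-✓ 01-0 010-✓ 1-01✓ 1-10 10-0✓ 10-1✓ 100-✓ 101-✓
Round 2: --01 -00- 0-0- 10--
PIs = {--01, -00-, -110, 0-0-, 01-0, 1-10, 10--}

NONE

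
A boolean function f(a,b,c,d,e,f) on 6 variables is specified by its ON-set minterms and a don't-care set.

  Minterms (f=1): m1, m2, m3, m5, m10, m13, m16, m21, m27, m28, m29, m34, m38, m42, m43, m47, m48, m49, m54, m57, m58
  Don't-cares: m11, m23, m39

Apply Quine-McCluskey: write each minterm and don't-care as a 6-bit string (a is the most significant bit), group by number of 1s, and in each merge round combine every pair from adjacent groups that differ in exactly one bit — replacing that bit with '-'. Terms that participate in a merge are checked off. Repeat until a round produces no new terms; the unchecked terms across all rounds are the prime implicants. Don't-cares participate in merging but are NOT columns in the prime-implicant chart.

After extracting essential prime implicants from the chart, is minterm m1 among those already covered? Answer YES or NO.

size-2^0 implicants → 000001(✓)  000010(✓)  000011(✓)  000101(✓)  001010(✓)  001011(✓)  001101(✓)  010000(✓)  010101(✓)  010111(✓)  011011(✓)  011100(✓)  011101(✓)  100010(✓)  100110(✓)  100111(✓)  101010(✓)  101011(✓)  101111(✓)  110000(✓)  110001(✓)  110110(✓)  111001(✓)  111010(✓)
size-2^1 implicants → -00010(✓)  -01010(✓)  -01011(✓)  -10000  0-0101(✓)  0-1011  0-1101(✓)  00-010(✓)  00-011(✓)  00-101(✓)  000-01  0000-1  00001-(✓)  00101-(✓)  01-101(✓)  0101-1  01110-  1-0110  1-1010  10-010(✓)  10-111  100-10  10011-  101-11  10101-(✓)  11-001  11000-
size-2^2 implicants → -0-010  -0101-  0--101  00-01-
Unchecked terms (primes): -0-010, -0101-, -10000, 0--101, 0-1011, 00-01-, 000-01, 0000-1, 0101-1, 01110-, 1-0110, 1-1010, 10-111, 100-10, 10011-, 101-11, 11-001, 11000-
Minterm coverage:
  m1 ⊆ 000-01,0000-1
  m2 ⊆ -0-010,00-01-
  m3 ⊆ 00-01-,0000-1
  m5 ⊆ 0--101,000-01
  m10 ⊆ -0-010,-0101-,00-01-
  m13 ⊆ 0--101 [E]
  m16 ⊆ -10000 [E]
  m21 ⊆ 0--101,0101-1
  m27 ⊆ 0-1011 [E]
  m28 ⊆ 01110- [E]
  m29 ⊆ 0--101,01110-
  m34 ⊆ -0-010,100-10
  m38 ⊆ 1-0110,100-10,10011-
  m42 ⊆ -0-010,-0101-,1-1010
  m43 ⊆ -0101-,101-11
  m47 ⊆ 10-111,101-11
  m48 ⊆ -10000,11000-
  m49 ⊆ 11-001,11000-
  m54 ⊆ 1-0110 [E]
  m57 ⊆ 11-001 [E]
  m58 ⊆ 1-1010 [E]
E = {-10000, 0--101, 0-1011, 01110-, 1-0110, 1-1010, 11-001}

NO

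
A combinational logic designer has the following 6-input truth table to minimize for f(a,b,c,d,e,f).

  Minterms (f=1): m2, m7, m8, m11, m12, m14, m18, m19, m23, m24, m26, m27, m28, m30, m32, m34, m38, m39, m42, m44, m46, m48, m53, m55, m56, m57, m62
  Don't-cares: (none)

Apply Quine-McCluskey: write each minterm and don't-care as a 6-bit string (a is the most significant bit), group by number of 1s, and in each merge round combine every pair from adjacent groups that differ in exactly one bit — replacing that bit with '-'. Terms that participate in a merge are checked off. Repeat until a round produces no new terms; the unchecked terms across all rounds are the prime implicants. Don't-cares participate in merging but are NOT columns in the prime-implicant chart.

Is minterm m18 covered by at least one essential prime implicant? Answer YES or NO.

NO

Round 0: 000010✓ 000111✓ 001000✓ 001011✓ 001100✓ 001110✓ 010010✓ 010011✓ 010111✓ 011000✓ 011010✓ 011011✓ 011100✓ 011110✓ 100000✓ 100010✓ 100110✓ 100111✓ 101010✓ 101100✓ 101110✓ 110000✓ 110101✓ 110111✓ 111000✓ 111001✓ 111110✓
Round 1: -00010 -00111✓ -01100✓ -01110✓ -10111✓ -11000 -11110✓ 0-0010 0-0111✓ 0-1000✓ 0-1011 0-1100✓ 0-1110✓ 001-00✓ 0011-0✓ 01-010✓ 01-011✓ 010-11 01001-✓ 011-00✓ 011-10✓ 0110-0✓ 01101-✓ 0111-0✓ 1-0000 1-0111✓ 1-1110✓ 10-010✓ 10-110✓ 100-10✓ 1000-0 10011- 101-10✓ 1011-0✓ 11-000 1101-1 11100-
Round 2: --0111 --1110 -011-0 0-1-00 0-11-0 01-01- 011--0 10--10
PIs = {--0111, --1110, -00010, -011-0, -11000, 0-0010, 0-1-00, 0-1011, 0-11-0, 01-01-, 010-11, 011--0, 1-0000, 10--10, 1000-0, 10011-, 11-000, 1101-1, 11100-}
Coverage chart:
  m2: -00010,0-0010
  m7: --0111 ←essential
  m8: 0-1-00 ←essential
  m11: 0-1011 ←essential
  m12: -011-0,0-1-00,0-11-0
  m14: --1110,-011-0,0-11-0
  m18: 0-0010,01-01-
  m19: 01-01-,010-11
  m23: --0111,010-11
  m24: -11000,0-1-00,011--0
  m26: 01-01-,011--0
  m27: 0-1011,01-01-
  m28: 0-1-00,0-11-0,011--0
  m30: --1110,0-11-0,011--0
  m32: 1-0000,1000-0
  m34: -00010,10--10,1000-0
  m38: 10--10,10011-
  m39: --0111,10011-
  m42: 10--10 ←essential
  m44: -011-0 ←essential
  m46: --1110,-011-0,10--10
  m48: 1-0000,11-000
  m53: 1101-1 ←essential
  m55: --0111,1101-1
  m56: -11000,11-000,11100-
  m57: 11100- ←essential
  m62: --1110 ←essential
Essential: --0111, --1110, -011-0, 0-1-00, 0-1011, 10--10, 1101-1, 11100-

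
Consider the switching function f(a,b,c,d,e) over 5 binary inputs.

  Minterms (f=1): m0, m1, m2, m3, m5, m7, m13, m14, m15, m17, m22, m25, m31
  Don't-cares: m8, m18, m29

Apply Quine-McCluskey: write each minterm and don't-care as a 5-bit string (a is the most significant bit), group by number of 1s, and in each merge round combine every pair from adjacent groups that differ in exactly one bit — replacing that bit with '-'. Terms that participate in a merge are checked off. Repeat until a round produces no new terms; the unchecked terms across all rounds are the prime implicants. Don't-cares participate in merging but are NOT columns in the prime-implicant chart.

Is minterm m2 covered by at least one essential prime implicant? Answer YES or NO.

NO

[col 0] 00000*, 00001*, 00010*, 00011*, 00101*, 00111*, 01000*, 01101*, 01110*, 01111*, 10001*, 10010*, 10110*, 11001*, 11101*, 11111*
[col 1] -0001, -0010, -1101*, -1111*, 0-000, 0-101*, 0-111*, 00-01*, 00-11*, 000-0*, 000-1*, 0000-*, 0001-*, 001-1*, 011-1*, 0111-, 1-001, 10-10, 11-01, 111-1*
[col 2] -11-1, 0-1-1, 00--1, 000--
Prime implicants: -0001, -0010, -11-1, 0-000, 0-1-1, 00--1, 000--, 0111-, 1-001, 10-10, 11-01
PI chart (minterm → PIs covering it):
  0 | 0-000,000--
  1 | -0001,00--1,000--
  2 | -0010,000--
  3 | 00--1,000--
  5 | 0-1-1,00--1
  7 | 0-1-1,00--1
  13 | -11-1,0-1-1
  14 | 0111-  (sole → essential)
  15 | -11-1,0-1-1,0111-
  17 | -0001,1-001
  22 | 10-10  (sole → essential)
  25 | 1-001,11-01
  31 | -11-1  (sole → essential)
Essential prime implicants: -11-1, 0111-, 10-10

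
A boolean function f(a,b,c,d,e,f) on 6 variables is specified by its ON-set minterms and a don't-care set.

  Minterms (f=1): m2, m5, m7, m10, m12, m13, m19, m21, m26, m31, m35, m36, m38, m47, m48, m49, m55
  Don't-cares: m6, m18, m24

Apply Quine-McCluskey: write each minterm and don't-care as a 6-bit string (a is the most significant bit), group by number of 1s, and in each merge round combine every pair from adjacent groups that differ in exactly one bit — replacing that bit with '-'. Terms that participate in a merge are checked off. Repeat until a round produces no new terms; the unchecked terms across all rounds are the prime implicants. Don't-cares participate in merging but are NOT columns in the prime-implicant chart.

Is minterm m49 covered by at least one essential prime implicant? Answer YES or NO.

YES

[col 0] 000010*, 000101*, 000110*, 000111*, 001010*, 001100*, 001101*, 010010*, 010011*, 010101*, 011000*, 011010*, 011111, 100011, 100100*, 100110*, 101111, 110000*, 110001*, 110111
[col 1] -00110, 0-0010*, 0-0101, 0-1010*, 00-010*, 00-101, 000-10, 0001-1, 00011-, 00110-, 01-010*, 01001-, 0110-0, 1001-0, 11000-
[col 2] 0--010
Prime implicants: -00110, 0--010, 0-0101, 00-101, 000-10, 0001-1, 00011-, 00110-, 01001-, 0110-0, 011111, 100011, 1001-0, 101111, 11000-, 110111
PI chart (minterm → PIs covering it):
  2 | 0--010,000-10
  5 | 0-0101,00-101,0001-1
  7 | 0001-1,00011-
  10 | 0--010  (sole → essential)
  12 | 00110-  (sole → essential)
  13 | 00-101,00110-
  19 | 01001-  (sole → essential)
  21 | 0-0101  (sole → essential)
  26 | 0--010,0110-0
  31 | 011111  (sole → essential)
  35 | 100011  (sole → essential)
  36 | 1001-0  (sole → essential)
  38 | -00110,1001-0
  47 | 101111  (sole → essential)
  48 | 11000-  (sole → essential)
  49 | 11000-  (sole → essential)
  55 | 110111  (sole → essential)
Essential prime implicants: 0--010, 0-0101, 00110-, 01001-, 011111, 100011, 1001-0, 101111, 11000-, 110111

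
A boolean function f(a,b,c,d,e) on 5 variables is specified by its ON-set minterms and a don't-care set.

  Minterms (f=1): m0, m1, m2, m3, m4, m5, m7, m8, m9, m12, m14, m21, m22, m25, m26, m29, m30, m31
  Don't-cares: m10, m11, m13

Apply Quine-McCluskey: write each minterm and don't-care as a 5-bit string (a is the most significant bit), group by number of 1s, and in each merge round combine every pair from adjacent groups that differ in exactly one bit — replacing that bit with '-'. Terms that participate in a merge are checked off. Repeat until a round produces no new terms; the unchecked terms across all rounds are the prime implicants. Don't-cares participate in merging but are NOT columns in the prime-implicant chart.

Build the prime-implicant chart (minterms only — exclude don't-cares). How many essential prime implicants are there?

7

Round 0: 00000✓ 00001✓ 00010✓ 00011✓ 00100✓ 00101✓ 00111✓ 01000✓ 01001✓ 01010✓ 01011✓ 01100✓ 01101✓ 01110✓ 10101✓ 10110✓ 11001✓ 11010✓ 11101✓ 11110✓ 11111✓
Round 1: -0101✓ -1001✓ -1010✓ -1101✓ -1110✓ 0-000✓ 0-001✓ 0-010✓ 0-011✓ 0-100✓ 0-101✓ 00-00✓ 00-01✓ 00-11✓ 000-0✓ 000-1✓ 0000-✓ 0001-✓ 001-1✓ 0010-✓ 01-00✓ 01-01✓ 01-10✓ 010-0✓ 010-1✓ 0100-✓ 0101-✓ 011-0✓ 0110-✓ 1-101✓ 1-110 11-01✓ 11-10✓ 111-1 1111-
Round 2: --101 -1-01 -1-10 0--00✓ 0--01✓ 0-0-0✓ 0-0-1✓ 0-00-✓ 0-01-✓ 0-10-✓ 00--1 00-0-✓ 000--✓ 01--0 01-0-✓ 010--✓
Round 3: 0--0- 0-0--
PIs = {--101, -1-01, -1-10, 0--0-, 0-0--, 00--1, 01--0, 1-110, 111-1, 1111-}
Coverage chart:
  m0: 0--0-,0-0--
  m1: 0--0-,0-0--,00--1
  m2: 0-0-- ←essential
  m3: 0-0--,00--1
  m4: 0--0- ←essential
  m5: --101,0--0-,00--1
  m7: 00--1 ←essential
  m8: 0--0-,0-0--,01--0
  m9: -1-01,0--0-,0-0--
  m12: 0--0-,01--0
  m14: -1-10,01--0
  m21: --101 ←essential
  m22: 1-110 ←essential
  m25: -1-01 ←essential
  m26: -1-10 ←essential
  m29: --101,-1-01,111-1
  m30: -1-10,1-110,1111-
  m31: 111-1,1111-
Essential: --101, -1-01, -1-10, 0--0-, 0-0--, 00--1, 1-110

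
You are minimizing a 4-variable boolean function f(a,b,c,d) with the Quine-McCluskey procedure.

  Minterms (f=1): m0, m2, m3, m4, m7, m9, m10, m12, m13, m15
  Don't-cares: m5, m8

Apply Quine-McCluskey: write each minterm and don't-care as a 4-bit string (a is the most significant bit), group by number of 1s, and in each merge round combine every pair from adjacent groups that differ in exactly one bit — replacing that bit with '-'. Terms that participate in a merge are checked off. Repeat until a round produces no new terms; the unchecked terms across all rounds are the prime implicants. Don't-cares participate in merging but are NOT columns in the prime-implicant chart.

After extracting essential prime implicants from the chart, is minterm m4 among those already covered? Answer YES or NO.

NO

size-2^0 implicants → 0000(✓)  0010(✓)  0011(✓)  0100(✓)  0101(✓)  0111(✓)  1000(✓)  1001(✓)  1010(✓)  1100(✓)  1101(✓)  1111(✓)
size-2^1 implicants → -000(✓)  -010(✓)  -100(✓)  -101(✓)  -111(✓)  0-00(✓)  0-11  00-0(✓)  001-  01-1(✓)  010-(✓)  1-00(✓)  1-01(✓)  10-0(✓)  100-(✓)  11-1(✓)  110-(✓)
size-2^2 implicants → --00  -0-0  -1-1  -10-  1-0-
Unchecked terms (primes): --00, -0-0, -1-1, -10-, 0-11, 001-, 1-0-
Minterm coverage:
  m0 ⊆ --00,-0-0
  m2 ⊆ -0-0,001-
  m3 ⊆ 0-11,001-
  m4 ⊆ --00,-10-
  m7 ⊆ -1-1,0-11
  m9 ⊆ 1-0- [E]
  m10 ⊆ -0-0 [E]
  m12 ⊆ --00,-10-,1-0-
  m13 ⊆ -1-1,-10-,1-0-
  m15 ⊆ -1-1 [E]
E = {-0-0, -1-1, 1-0-}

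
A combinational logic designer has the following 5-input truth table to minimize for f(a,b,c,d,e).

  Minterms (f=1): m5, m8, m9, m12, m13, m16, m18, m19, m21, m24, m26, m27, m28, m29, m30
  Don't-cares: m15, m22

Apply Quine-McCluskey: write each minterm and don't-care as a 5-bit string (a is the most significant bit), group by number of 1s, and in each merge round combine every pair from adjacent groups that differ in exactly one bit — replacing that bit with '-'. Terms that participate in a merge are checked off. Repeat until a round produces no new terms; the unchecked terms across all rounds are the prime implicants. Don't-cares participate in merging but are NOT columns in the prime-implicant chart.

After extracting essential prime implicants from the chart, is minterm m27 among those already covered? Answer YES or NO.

[col 0] 00101*, 01000*, 01001*, 01100*, 01101*, 01111*, 10000*, 10010*, 10011*, 10101*, 10110*, 11000*, 11010*, 11011*, 11100*, 11101*, 11110*
[col 1] -0101*, -1000*, -1100*, -1101*, 0-101*, 01-00*, 01-01*, 0100-*, 011-1, 0110-*, 1-000*, 1-010*, 1-011*, 1-101*, 1-110*, 10-10*, 100-0*, 1001-*, 11-00*, 11-10*, 110-0*, 1101-*, 111-0*, 1110-*
[col 2] --101, -1-00, -110-, 01-0-, 1--10, 1-0-0, 1-01-, 11--0
Prime implicants: --101, -1-00, -110-, 01-0-, 011-1, 1--10, 1-0-0, 1-01-, 11--0
PI chart (minterm → PIs covering it):
  5 | --101  (sole → essential)
  8 | -1-00,01-0-
  9 | 01-0-  (sole → essential)
  12 | -1-00,-110-,01-0-
  13 | --101,-110-,01-0-,011-1
  16 | 1-0-0  (sole → essential)
  18 | 1--10,1-0-0,1-01-
  19 | 1-01-  (sole → essential)
  21 | --101  (sole → essential)
  24 | -1-00,1-0-0,11--0
  26 | 1--10,1-0-0,1-01-,11--0
  27 | 1-01-  (sole → essential)
  28 | -1-00,-110-,11--0
  29 | --101,-110-
  30 | 1--10,11--0
Essential prime implicants: --101, 01-0-, 1-0-0, 1-01-

YES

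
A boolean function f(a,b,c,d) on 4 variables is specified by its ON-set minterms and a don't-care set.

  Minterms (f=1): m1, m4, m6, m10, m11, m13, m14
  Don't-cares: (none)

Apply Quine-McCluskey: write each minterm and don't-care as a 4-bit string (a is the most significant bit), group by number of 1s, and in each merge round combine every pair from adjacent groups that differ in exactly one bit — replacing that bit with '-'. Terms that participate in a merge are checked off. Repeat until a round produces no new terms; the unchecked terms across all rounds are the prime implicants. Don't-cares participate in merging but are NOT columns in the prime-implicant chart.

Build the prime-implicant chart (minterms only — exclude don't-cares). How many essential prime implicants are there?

4

size-2^0 implicants → 0001  0100(✓)  0110(✓)  1010(✓)  1011(✓)  1101  1110(✓)
size-2^1 implicants → -110  01-0  1-10  101-
Unchecked terms (primes): -110, 0001, 01-0, 1-10, 101-, 1101
Minterm coverage:
  m1 ⊆ 0001 [E]
  m4 ⊆ 01-0 [E]
  m6 ⊆ -110,01-0
  m10 ⊆ 1-10,101-
  m11 ⊆ 101- [E]
  m13 ⊆ 1101 [E]
  m14 ⊆ -110,1-10
E = {0001, 01-0, 101-, 1101}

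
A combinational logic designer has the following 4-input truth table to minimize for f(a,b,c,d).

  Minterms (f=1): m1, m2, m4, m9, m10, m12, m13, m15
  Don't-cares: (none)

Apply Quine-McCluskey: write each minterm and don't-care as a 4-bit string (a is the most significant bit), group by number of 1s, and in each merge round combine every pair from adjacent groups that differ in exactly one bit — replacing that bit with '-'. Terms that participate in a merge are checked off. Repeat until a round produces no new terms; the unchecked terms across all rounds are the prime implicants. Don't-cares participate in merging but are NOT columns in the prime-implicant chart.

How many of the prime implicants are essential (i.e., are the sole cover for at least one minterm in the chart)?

4

[col 0] 0001*, 0010*, 0100*, 1001*, 1010*, 1100*, 1101*, 1111*
[col 1] -001, -010, -100, 1-01, 11-1, 110-
Prime implicants: -001, -010, -100, 1-01, 11-1, 110-
PI chart (minterm → PIs covering it):
  1 | -001  (sole → essential)
  2 | -010  (sole → essential)
  4 | -100  (sole → essential)
  9 | -001,1-01
  10 | -010  (sole → essential)
  12 | -100,110-
  13 | 1-01,11-1,110-
  15 | 11-1  (sole → essential)
Essential prime implicants: -001, -010, -100, 11-1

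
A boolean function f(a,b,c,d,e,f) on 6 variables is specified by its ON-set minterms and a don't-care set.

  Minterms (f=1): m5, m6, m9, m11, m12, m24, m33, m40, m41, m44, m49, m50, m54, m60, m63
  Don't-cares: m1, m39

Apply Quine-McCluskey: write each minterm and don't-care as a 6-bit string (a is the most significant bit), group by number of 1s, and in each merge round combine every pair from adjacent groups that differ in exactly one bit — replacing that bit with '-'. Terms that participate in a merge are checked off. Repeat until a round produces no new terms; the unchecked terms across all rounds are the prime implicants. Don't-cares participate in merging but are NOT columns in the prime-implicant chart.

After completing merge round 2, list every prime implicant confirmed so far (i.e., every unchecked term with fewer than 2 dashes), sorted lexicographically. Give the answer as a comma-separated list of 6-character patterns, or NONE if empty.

-01100, 000-01, 000110, 0010-1, 011000, 1-0001, 1-1100, 100111, 101-00, 10100-, 110-10, 111111

size-2^0 implicants → 000001(✓)  000101(✓)  000110  001001(✓)  001011(✓)  001100(✓)  011000  100001(✓)  100111  101000(✓)  101001(✓)  101100(✓)  110001(✓)  110010(✓)  110110(✓)  111100(✓)  111111
size-2^1 implicants → -00001(✓)  -01001(✓)  -01100  00-001(✓)  000-01  0010-1  1-0001  1-1100  10-001(✓)  101-00  10100-  110-10
size-2^2 implicants → -0-001
Unchecked terms (primes): -0-001, -01100, 000-01, 000110, 0010-1, 011000, 1-0001, 1-1100, 100111, 101-00, 10100-, 110-10, 111111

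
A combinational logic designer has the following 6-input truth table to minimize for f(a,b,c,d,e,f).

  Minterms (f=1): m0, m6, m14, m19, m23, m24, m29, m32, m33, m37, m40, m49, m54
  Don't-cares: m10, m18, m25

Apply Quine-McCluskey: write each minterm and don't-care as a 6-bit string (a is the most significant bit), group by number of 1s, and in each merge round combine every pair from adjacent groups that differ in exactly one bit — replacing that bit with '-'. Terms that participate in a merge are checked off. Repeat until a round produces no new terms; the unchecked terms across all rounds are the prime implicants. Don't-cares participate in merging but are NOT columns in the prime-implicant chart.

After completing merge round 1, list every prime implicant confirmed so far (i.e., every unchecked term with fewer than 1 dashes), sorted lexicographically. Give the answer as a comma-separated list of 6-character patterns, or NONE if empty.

size-2^0 implicants → 000000(✓)  000110(✓)  001010(✓)  001110(✓)  010010(✓)  010011(✓)  010111(✓)  011000(✓)  011001(✓)  011101(✓)  100000(✓)  100001(✓)  100101(✓)  101000(✓)  110001(✓)  110110
size-2^1 implicants → -00000  00-110  001-10  010-11  01001-  011-01  01100-  1-0001  10-000  100-01  10000-
Unchecked terms (primes): -00000, 00-110, 001-10, 010-11, 01001-, 011-01, 01100-, 1-0001, 10-000, 100-01, 10000-, 110110

110110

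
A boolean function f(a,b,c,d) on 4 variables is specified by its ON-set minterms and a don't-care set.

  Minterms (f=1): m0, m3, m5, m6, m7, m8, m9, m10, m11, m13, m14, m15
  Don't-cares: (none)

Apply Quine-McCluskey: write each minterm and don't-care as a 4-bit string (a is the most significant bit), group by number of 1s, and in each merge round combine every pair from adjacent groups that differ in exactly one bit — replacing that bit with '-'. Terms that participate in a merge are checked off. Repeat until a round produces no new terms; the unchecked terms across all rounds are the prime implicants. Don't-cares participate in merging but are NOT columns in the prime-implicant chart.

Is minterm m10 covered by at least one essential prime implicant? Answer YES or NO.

size-2^0 implicants → 0000(✓)  0011(✓)  0101(✓)  0110(✓)  0111(✓)  1000(✓)  1001(✓)  1010(✓)  1011(✓)  1101(✓)  1110(✓)  1111(✓)
size-2^1 implicants → -000  -011(✓)  -101(✓)  -110(✓)  -111(✓)  0-11(✓)  01-1(✓)  011-(✓)  1-01(✓)  1-10(✓)  1-11(✓)  10-0(✓)  10-1(✓)  100-(✓)  101-(✓)  11-1(✓)  111-(✓)
size-2^2 implicants → --11  -1-1  -11-  1--1  1-1-  10--
Unchecked terms (primes): --11, -000, -1-1, -11-, 1--1, 1-1-, 10--
Minterm coverage:
  m0 ⊆ -000 [E]
  m3 ⊆ --11 [E]
  m5 ⊆ -1-1 [E]
  m6 ⊆ -11- [E]
  m7 ⊆ --11,-1-1,-11-
  m8 ⊆ -000,10--
  m9 ⊆ 1--1,10--
  m10 ⊆ 1-1-,10--
  m11 ⊆ --11,1--1,1-1-,10--
  m13 ⊆ -1-1,1--1
  m14 ⊆ -11-,1-1-
  m15 ⊆ --11,-1-1,-11-,1--1,1-1-
E = {--11, -000, -1-1, -11-}

NO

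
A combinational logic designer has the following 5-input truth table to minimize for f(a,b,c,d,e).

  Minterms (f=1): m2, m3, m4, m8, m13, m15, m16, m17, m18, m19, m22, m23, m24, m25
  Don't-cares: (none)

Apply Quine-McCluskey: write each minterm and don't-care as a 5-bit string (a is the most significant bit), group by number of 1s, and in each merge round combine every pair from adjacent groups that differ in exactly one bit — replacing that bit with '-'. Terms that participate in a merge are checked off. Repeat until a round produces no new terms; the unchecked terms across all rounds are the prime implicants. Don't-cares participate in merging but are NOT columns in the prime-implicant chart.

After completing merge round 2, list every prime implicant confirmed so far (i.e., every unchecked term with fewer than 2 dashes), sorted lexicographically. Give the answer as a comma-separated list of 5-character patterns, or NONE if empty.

size-2^0 implicants → 00010(✓)  00011(✓)  00100  01000(✓)  01101(✓)  01111(✓)  10000(✓)  10001(✓)  10010(✓)  10011(✓)  10110(✓)  10111(✓)  11000(✓)  11001(✓)
size-2^1 implicants → -0010(✓)  -0011(✓)  -1000  0001-(✓)  011-1  1-000(✓)  1-001(✓)  10-10(✓)  10-11(✓)  100-0(✓)  100-1(✓)  1000-(✓)  1001-(✓)  1011-(✓)  1100-(✓)
size-2^2 implicants → -001-  1-00-  10-1-  100--
Unchecked terms (primes): -001-, -1000, 00100, 011-1, 1-00-, 10-1-, 100--

-1000, 00100, 011-1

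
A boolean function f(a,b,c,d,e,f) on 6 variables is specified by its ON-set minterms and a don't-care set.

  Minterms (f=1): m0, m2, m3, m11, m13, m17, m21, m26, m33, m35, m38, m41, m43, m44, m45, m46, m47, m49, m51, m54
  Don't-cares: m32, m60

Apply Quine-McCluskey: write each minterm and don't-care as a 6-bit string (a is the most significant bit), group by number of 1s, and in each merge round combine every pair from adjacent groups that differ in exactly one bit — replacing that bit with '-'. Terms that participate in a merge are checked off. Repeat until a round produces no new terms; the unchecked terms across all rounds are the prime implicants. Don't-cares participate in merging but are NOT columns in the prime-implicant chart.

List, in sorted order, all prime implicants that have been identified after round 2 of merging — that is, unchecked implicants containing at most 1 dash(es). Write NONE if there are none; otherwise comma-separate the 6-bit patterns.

[col 0] 000000*, 000010*, 000011*, 001011*, 001101*, 010001*, 010101*, 011010, 100000*, 100001*, 100011*, 100110*, 101001*, 101011*, 101100*, 101101*, 101110*, 101111*, 110001*, 110011*, 110110*, 111100*
[col 1] -00000, -00011*, -01011*, -01101, -10001, 00-011*, 0000-0, 00001-, 010-01, 1-0001*, 1-0011*, 1-0110, 1-1100, 10-001*, 10-011*, 10-110, 1000-1*, 10000-, 101-01*, 101-11*, 1010-1*, 1011-0*, 1011-1*, 10110-*, 10111-*, 1100-1*
[col 2] -0-011, 1-00-1, 10-0-1, 101--1, 1011--
Prime implicants: -0-011, -00000, -01101, -10001, 0000-0, 00001-, 010-01, 011010, 1-00-1, 1-0110, 1-1100, 10-0-1, 10-110, 10000-, 101--1, 1011--

-00000, -01101, -10001, 0000-0, 00001-, 010-01, 011010, 1-0110, 1-1100, 10-110, 10000-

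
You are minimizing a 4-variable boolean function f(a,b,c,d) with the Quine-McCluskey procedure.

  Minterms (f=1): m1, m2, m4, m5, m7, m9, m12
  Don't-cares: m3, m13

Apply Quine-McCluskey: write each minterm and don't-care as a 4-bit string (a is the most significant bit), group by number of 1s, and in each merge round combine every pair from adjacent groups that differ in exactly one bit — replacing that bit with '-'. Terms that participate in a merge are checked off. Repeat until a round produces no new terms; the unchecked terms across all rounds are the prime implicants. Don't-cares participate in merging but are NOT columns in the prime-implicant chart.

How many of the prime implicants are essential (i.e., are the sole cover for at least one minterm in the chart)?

size-2^0 implicants → 0001(✓)  0010(✓)  0011(✓)  0100(✓)  0101(✓)  0111(✓)  1001(✓)  1100(✓)  1101(✓)
size-2^1 implicants → -001(✓)  -100(✓)  -101(✓)  0-01(✓)  0-11(✓)  00-1(✓)  001-  01-1(✓)  010-(✓)  1-01(✓)  110-(✓)
size-2^2 implicants → --01  -10-  0--1
Unchecked terms (primes): --01, -10-, 0--1, 001-
Minterm coverage:
  m1 ⊆ --01,0--1
  m2 ⊆ 001- [E]
  m4 ⊆ -10- [E]
  m5 ⊆ --01,-10-,0--1
  m7 ⊆ 0--1 [E]
  m9 ⊆ --01 [E]
  m12 ⊆ -10- [E]
E = {--01, -10-, 0--1, 001-}

4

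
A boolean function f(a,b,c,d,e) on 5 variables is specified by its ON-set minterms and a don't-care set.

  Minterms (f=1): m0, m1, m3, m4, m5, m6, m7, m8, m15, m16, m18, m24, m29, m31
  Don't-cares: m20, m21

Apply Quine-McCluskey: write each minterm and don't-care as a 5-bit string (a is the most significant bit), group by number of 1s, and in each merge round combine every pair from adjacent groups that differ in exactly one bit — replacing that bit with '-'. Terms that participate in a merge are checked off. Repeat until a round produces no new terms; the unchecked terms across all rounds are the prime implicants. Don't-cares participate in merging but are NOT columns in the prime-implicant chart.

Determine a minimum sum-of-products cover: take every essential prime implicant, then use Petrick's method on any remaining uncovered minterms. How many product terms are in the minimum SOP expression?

6

[col 0] 00000*, 00001*, 00011*, 00100*, 00101*, 00110*, 00111*, 01000*, 01111*, 10000*, 10010*, 10100*, 10101*, 11000*, 11101*, 11111*
[col 1] -0000*, -0100*, -0101*, -1000*, -1111, 0-000*, 0-111, 00-00*, 00-01*, 00-11*, 000-1*, 0000-*, 001-0*, 001-1*, 0010-*, 0011-*, 1-000*, 1-101, 10-00*, 100-0, 1010-*, 111-1
[col 2] --000, -0-00, -010-, 00--1, 00-0-, 001--
Prime implicants: --000, -0-00, -010-, -1111, 0-111, 00--1, 00-0-, 001--, 1-101, 100-0, 111-1
PI chart (minterm → PIs covering it):
  0 | --000,-0-00,00-0-
  1 | 00--1,00-0-
  3 | 00--1  (sole → essential)
  4 | -0-00,-010-,00-0-,001--
  5 | -010-,00--1,00-0-,001--
  6 | 001--  (sole → essential)
  7 | 0-111,00--1,001--
  8 | --000  (sole → essential)
  15 | -1111,0-111
  16 | --000,-0-00,100-0
  18 | 100-0  (sole → essential)
  24 | --000  (sole → essential)
  29 | 1-101,111-1
  31 | -1111,111-1
Essential prime implicants: --000, 00--1, 001--, 100-0
Petrick residual → -1111, 1-101
Minimum SOP uses 6 PIs: c'd'e' + bcde + a'b'e + a'b'c + acd'e + ab'c'e'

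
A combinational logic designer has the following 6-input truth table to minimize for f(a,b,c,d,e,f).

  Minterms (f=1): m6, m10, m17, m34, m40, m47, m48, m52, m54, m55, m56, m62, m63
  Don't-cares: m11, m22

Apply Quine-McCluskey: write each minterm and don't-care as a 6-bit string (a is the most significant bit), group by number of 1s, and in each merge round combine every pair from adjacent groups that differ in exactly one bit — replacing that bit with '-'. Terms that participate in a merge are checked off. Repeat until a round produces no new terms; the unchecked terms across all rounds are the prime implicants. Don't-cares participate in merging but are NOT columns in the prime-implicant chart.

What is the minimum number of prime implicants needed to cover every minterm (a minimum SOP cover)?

Round 0: 000110✓ 001010✓ 001011✓ 010001 010110✓ 100010 101000✓ 101111✓ 110000✓ 110100✓ 110110✓ 110111✓ 111000✓ 111110✓ 111111✓
Round 1: -10110 0-0110 00101- 1-1000 1-1111 11-000 11-110✓ 11-111✓ 110-00 1101-0 11011-✓ 11111-✓
Round 2: 11-11-
PIs = {-10110, 0-0110, 00101-, 010001, 1-1000, 1-1111, 100010, 11-000, 11-11-, 110-00, 1101-0}
Coverage chart:
  m6: 0-0110 ←essential
  m10: 00101- ←essential
  m17: 010001 ←essential
  m34: 100010 ←essential
  m40: 1-1000 ←essential
  m47: 1-1111 ←essential
  m48: 11-000,110-00
  m52: 110-00,1101-0
  m54: -10110,11-11-,1101-0
  m55: 11-11- ←essential
  m56: 1-1000,11-000
  m62: 11-11- ←essential
  m63: 1-1111,11-11-
Essential: 0-0110, 00101-, 010001, 1-1000, 1-1111, 100010, 11-11-
Petrick residual → 110-00
Min cover (8 terms): a'c'def' + a'b'cd'e + a'bc'd'e'f + acd'e'f' + acdef + ab'c'd'ef' + abde + abc'e'f'

8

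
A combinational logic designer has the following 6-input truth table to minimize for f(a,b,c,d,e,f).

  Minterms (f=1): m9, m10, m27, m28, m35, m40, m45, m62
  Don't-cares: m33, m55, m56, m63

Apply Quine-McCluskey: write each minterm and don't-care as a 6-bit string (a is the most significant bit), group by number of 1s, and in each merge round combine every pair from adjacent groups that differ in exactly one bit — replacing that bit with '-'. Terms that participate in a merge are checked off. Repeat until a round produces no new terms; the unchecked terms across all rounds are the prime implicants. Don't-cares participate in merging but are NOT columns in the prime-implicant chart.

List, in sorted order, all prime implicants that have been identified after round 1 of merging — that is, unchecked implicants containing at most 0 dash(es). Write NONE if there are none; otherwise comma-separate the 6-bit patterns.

size-2^0 implicants → 001001  001010  011011  011100  100001(✓)  100011(✓)  101000(✓)  101101  110111(✓)  111000(✓)  111110(✓)  111111(✓)
size-2^1 implicants → 1-1000  1000-1  11-111  11111-
Unchecked terms (primes): 001001, 001010, 011011, 011100, 1-1000, 1000-1, 101101, 11-111, 11111-

001001, 001010, 011011, 011100, 101101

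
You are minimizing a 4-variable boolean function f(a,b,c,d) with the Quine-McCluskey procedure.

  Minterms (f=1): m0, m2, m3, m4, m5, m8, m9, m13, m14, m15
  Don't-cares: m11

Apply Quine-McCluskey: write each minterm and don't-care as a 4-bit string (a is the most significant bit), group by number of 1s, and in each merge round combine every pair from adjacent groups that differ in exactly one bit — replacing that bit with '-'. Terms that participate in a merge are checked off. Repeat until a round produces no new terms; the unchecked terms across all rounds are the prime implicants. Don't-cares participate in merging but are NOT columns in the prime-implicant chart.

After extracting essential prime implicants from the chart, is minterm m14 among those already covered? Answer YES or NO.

[col 0] 0000*, 0010*, 0011*, 0100*, 0101*, 1000*, 1001*, 1011*, 1101*, 1110*, 1111*
[col 1] -000, -011, -101, 0-00, 00-0, 001-, 010-, 1-01*, 1-11*, 10-1*, 100-, 11-1*, 111-
[col 2] 1--1
Prime implicants: -000, -011, -101, 0-00, 00-0, 001-, 010-, 1--1, 100-, 111-
PI chart (minterm → PIs covering it):
  0 | -000,0-00,00-0
  2 | 00-0,001-
  3 | -011,001-
  4 | 0-00,010-
  5 | -101,010-
  8 | -000,100-
  9 | 1--1,100-
  13 | -101,1--1
  14 | 111-  (sole → essential)
  15 | 1--1,111-
Essential prime implicants: 111-

YES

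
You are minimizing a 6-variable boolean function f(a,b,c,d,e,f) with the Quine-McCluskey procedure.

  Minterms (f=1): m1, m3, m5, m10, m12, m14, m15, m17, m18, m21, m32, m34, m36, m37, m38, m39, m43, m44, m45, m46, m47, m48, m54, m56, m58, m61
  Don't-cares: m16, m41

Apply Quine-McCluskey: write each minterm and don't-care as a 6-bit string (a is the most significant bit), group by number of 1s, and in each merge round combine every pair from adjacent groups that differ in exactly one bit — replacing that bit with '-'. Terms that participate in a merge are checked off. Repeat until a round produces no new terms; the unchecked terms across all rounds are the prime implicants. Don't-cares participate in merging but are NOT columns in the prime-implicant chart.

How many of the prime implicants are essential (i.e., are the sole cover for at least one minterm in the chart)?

12

Round 0: 000001✓ 000011✓ 000101✓ 001010✓ 001100✓ 001110✓ 001111✓ 010000✓ 010001✓ 010010✓ 010101✓ 100000✓ 100010✓ 100100✓ 100101✓ 100110✓ 100111✓ 101001✓ 101011✓ 101100✓ 101101✓ 101110✓ 101111✓ 110000✓ 110110✓ 111000✓ 111010✓ 111101✓
Round 1: -00101 -01100✓ -01110✓ -01111✓ -10000 0-0001✓ 0-0101✓ 000-01✓ 0000-1 001-10 0011-0✓ 00111-✓ 010-01✓ 0100-0 01000- 1-0000 1-0110 1-1101 10-100✓ 10-101✓ 10-110✓ 10-111✓ 100-00✓ 100-10✓ 1000-0✓ 1001-0✓ 1001-1✓ 10010-✓ 10011-✓ 101-01✓ 101-11✓ 1010-1✓ 1011-0✓ 1011-1✓ 10110-✓ 10111-✓ 11-000 1110-0
Round 2: -011-0 -0111- 0-0-01 10-1-0✓ 10-1-1✓ 10-10-✓ 10-11-✓ 100--0 1001--✓ 101--1 1011--✓
Round 3: 10-1--
PIs = {-00101, -011-0, -0111-, -10000, 0-0-01, 0000-1, 001-10, 0100-0, 01000-, 1-0000, 1-0110, 1-1101, 10-1--, 100--0, 101--1, 11-000, 1110-0}
Coverage chart:
  m1: 0-0-01,0000-1
  m3: 0000-1 ←essential
  m5: -00101,0-0-01
  m10: 001-10 ←essential
  m12: -011-0 ←essential
  m14: -011-0,-0111-,001-10
  m15: -0111- ←essential
  m17: 0-0-01,01000-
  m18: 0100-0 ←essential
  m21: 0-0-01 ←essential
  m32: 1-0000,100--0
  m34: 100--0 ←essential
  m36: 10-1--,100--0
  m37: -00101,10-1--
  m38: 1-0110,10-1--,100--0
  m39: 10-1-- ←essential
  m43: 101--1 ←essential
  m44: -011-0,10-1--
  m45: 1-1101,10-1--,101--1
  m46: -011-0,-0111-,10-1--
  m47: -0111-,10-1--,101--1
  m48: -10000,1-0000,11-000
  m54: 1-0110 ←essential
  m56: 11-000,1110-0
  m58: 1110-0 ←essential
  m61: 1-1101 ←essential
Essential: -011-0, -0111-, 0-0-01, 0000-1, 001-10, 0100-0, 1-0110, 1-1101, 10-1--, 100--0, 101--1, 1110-0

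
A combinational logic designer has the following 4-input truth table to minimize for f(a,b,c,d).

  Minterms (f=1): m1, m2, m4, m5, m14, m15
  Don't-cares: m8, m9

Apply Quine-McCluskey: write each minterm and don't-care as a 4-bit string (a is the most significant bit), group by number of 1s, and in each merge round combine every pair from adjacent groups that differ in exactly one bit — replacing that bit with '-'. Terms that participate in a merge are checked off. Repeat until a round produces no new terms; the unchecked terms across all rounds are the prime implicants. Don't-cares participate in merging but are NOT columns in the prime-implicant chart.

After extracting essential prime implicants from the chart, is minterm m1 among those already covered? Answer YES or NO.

size-2^0 implicants → 0001(✓)  0010  0100(✓)  0101(✓)  1000(✓)  1001(✓)  1110(✓)  1111(✓)
size-2^1 implicants → -001  0-01  010-  100-  111-
Unchecked terms (primes): -001, 0-01, 0010, 010-, 100-, 111-
Minterm coverage:
  m1 ⊆ -001,0-01
  m2 ⊆ 0010 [E]
  m4 ⊆ 010- [E]
  m5 ⊆ 0-01,010-
  m14 ⊆ 111- [E]
  m15 ⊆ 111- [E]
E = {0010, 010-, 111-}

NO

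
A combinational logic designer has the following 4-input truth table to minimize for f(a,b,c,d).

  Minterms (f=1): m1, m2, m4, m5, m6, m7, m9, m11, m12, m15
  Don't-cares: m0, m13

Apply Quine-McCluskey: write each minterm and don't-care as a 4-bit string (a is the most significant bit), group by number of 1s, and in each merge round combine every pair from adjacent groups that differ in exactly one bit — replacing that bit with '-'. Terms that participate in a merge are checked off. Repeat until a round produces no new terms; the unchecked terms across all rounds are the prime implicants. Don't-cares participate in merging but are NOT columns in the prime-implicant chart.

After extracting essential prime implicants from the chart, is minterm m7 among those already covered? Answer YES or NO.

NO

[col 0] 0000*, 0001*, 0010*, 0100*, 0101*, 0110*, 0111*, 1001*, 1011*, 1100*, 1101*, 1111*
[col 1] -001*, -100*, -101*, -111*, 0-00*, 0-01*, 0-10*, 00-0*, 000-*, 01-0*, 01-1*, 010-*, 011-*, 1-01*, 1-11*, 10-1*, 11-1*, 110-*
[col 2] --01, -1-1, -10-, 0--0, 0-0-, 01--, 1--1
Prime implicants: --01, -1-1, -10-, 0--0, 0-0-, 01--, 1--1
PI chart (minterm → PIs covering it):
  1 | --01,0-0-
  2 | 0--0  (sole → essential)
  4 | -10-,0--0,0-0-,01--
  5 | --01,-1-1,-10-,0-0-,01--
  6 | 0--0,01--
  7 | -1-1,01--
  9 | --01,1--1
  11 | 1--1  (sole → essential)
  12 | -10-  (sole → essential)
  15 | -1-1,1--1
Essential prime implicants: -10-, 0--0, 1--1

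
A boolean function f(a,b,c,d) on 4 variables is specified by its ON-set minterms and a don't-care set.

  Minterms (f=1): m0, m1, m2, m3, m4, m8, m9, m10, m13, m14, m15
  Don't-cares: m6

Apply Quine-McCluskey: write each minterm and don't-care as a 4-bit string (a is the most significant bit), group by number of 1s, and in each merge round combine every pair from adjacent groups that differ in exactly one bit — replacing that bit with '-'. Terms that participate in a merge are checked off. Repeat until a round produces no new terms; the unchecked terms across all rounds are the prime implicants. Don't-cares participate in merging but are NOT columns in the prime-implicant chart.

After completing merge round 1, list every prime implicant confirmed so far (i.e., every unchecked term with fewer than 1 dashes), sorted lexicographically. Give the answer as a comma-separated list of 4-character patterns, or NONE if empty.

[col 0] 0000*, 0001*, 0010*, 0011*, 0100*, 0110*, 1000*, 1001*, 1010*, 1101*, 1110*, 1111*
[col 1] -000*, -001*, -010*, -110*, 0-00*, 0-10*, 00-0*, 00-1*, 000-*, 001-*, 01-0*, 1-01, 1-10*, 10-0*, 100-*, 11-1, 111-
[col 2] --10, -0-0, -00-, 0--0, 00--
Prime implicants: --10, -0-0, -00-, 0--0, 00--, 1-01, 11-1, 111-

NONE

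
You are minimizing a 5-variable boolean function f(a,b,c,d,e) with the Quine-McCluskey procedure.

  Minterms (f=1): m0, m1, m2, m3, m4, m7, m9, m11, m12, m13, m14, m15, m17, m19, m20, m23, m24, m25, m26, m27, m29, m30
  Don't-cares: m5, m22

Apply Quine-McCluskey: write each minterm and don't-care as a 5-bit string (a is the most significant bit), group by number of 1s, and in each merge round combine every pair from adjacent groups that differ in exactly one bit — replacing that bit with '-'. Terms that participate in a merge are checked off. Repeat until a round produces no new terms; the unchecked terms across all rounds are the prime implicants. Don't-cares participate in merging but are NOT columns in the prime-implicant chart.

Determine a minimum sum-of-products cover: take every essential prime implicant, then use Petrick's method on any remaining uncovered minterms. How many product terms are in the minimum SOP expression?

8

size-2^0 implicants → 00000(✓)  00001(✓)  00010(✓)  00011(✓)  00100(✓)  00101(✓)  00111(✓)  01001(✓)  01011(✓)  01100(✓)  01101(✓)  01110(✓)  01111(✓)  10001(✓)  10011(✓)  10100(✓)  10110(✓)  10111(✓)  11000(✓)  11001(✓)  11010(✓)  11011(✓)  11101(✓)  11110(✓)
size-2^1 implicants → -0001(✓)  -0011(✓)  -0100  -0111(✓)  -1001(✓)  -1011(✓)  -1101(✓)  -1110  0-001(✓)  0-011(✓)  0-100(✓)  0-101(✓)  0-111(✓)  00-00(✓)  00-01(✓)  00-11(✓)  000-0(✓)  000-1(✓)  0000-(✓)  0001-(✓)  001-1(✓)  0010-(✓)  01-01(✓)  01-11(✓)  010-1(✓)  011-0(✓)  011-1(✓)  0110-(✓)  0111-(✓)  1-001(✓)  1-011(✓)  1-110  10-11(✓)  100-1(✓)  101-0  1011-  11-01(✓)  11-10  110-0(✓)  110-1(✓)  1100-(✓)  1101-(✓)
size-2^2 implicants → --001(✓)  --011(✓)  -0-11  -00-1(✓)  -1-01  -10-1(✓)  0--01(✓)  0--11(✓)  0-0-1(✓)  0-1-1(✓)  0-10-  00--1(✓)  00-0-  000--  01--1(✓)  011--  1-0-1(✓)  110--
size-2^3 implicants → --0-1  0---1
Unchecked terms (primes): --0-1, -0-11, -0100, -1-01, -1110, 0---1, 0-10-, 00-0-, 000--, 011--, 1-110, 101-0, 1011-, 11-10, 110--
Minterm coverage:
  m0 ⊆ 00-0-,000--
  m1 ⊆ --0-1,0---1,00-0-,000--
  m2 ⊆ 000-- [E]
  m3 ⊆ --0-1,-0-11,0---1,000--
  m4 ⊆ -0100,0-10-,00-0-
  m7 ⊆ -0-11,0---1
  m9 ⊆ --0-1,-1-01,0---1
  m11 ⊆ --0-1,0---1
  m12 ⊆ 0-10-,011--
  m13 ⊆ -1-01,0---1,0-10-,011--
  m14 ⊆ -1110,011--
  m15 ⊆ 0---1,011--
  m17 ⊆ --0-1 [E]
  m19 ⊆ --0-1,-0-11
  m20 ⊆ -0100,101-0
  m23 ⊆ -0-11,1011-
  m24 ⊆ 110-- [E]
  m25 ⊆ --0-1,-1-01,110--
  m26 ⊆ 11-10,110--
  m27 ⊆ --0-1,110--
  m29 ⊆ -1-01 [E]
  m30 ⊆ -1110,1-110,11-10
E = {--0-1, -1-01, 000--, 110--}
Petrick residual → -0-11, -0100, -1110, 011--
Cover = c'e + b'de + b'cd'e' + bd'e + bcde' + a'b'c' + a'bc + abc'  |cover|=8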